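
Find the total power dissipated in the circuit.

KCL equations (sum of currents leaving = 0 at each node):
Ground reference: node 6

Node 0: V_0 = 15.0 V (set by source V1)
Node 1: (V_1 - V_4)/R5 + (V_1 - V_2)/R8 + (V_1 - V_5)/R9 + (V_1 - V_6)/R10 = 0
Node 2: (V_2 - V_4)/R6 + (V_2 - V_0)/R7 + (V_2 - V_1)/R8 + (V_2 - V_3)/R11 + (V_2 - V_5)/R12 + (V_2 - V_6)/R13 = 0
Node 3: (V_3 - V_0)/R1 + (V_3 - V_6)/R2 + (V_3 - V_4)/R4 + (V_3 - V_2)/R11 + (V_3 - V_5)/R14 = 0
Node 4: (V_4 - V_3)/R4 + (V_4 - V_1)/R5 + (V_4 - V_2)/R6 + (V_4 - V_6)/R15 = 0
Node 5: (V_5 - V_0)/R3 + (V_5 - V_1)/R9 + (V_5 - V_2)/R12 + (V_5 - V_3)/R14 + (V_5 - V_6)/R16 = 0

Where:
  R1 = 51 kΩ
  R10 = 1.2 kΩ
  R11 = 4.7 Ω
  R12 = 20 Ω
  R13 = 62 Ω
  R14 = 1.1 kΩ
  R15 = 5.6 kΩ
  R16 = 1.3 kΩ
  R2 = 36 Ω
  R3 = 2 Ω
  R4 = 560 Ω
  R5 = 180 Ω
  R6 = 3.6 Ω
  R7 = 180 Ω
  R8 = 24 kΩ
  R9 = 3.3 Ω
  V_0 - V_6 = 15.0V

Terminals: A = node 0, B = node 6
Nodal analysis, taking node 6 as the 0 V reference.
Source V1 fixes V_0 = 15 V.
KCL at each unknown node (sum of currents leaving = 0; resistances in Ω):
  Node 1: (V_1 - V_4)/180 + (V_1 - V_2)/24000 + (V_1 - V_5)/3.3 + (V_1 - 0)/1200 = 0
  Node 2: (V_2 - V_4)/3.6 + (V_2 - 15)/180 + (V_2 - V_1)/24000 + (V_2 - V_3)/4.7 + (V_2 - V_5)/20 + (V_2 - 0)/62 = 0
  Node 3: (V_3 - 15)/51000 + (V_3 - 0)/36 + (V_3 - V_4)/560 + (V_3 - V_2)/4.7 + (V_3 - V_5)/1100 = 0
  Node 4: (V_4 - V_3)/560 + (V_4 - V_1)/180 + (V_4 - V_2)/3.6 + (V_4 - 0)/5600 = 0
  Node 5: (V_5 - 15)/2 + (V_5 - V_1)/3.3 + (V_5 - V_2)/20 + (V_5 - V_3)/1100 + (V_5 - 0)/1300 = 0
Collecting terms (coefficients in siemens):
  0.3095·V_1 - 0.00004167·V_2 - 0.005556·V_4 - 0.303·V_5 = 0
  0.5623·V_2 - 0.00004167·V_1 - 0.2128·V_3 - 0.2778·V_4 - 0.05·V_5 = 0.08333
  0.2433·V_3 - 0.2128·V_2 - 0.001786·V_4 - 0.0009091·V_5 = 0.0002941
  0.2853·V_4 - 0.005556·V_1 - 0.2778·V_2 - 0.001786·V_3 = 0
  0.8547·V_5 - 0.303·V_1 - 0.05·V_2 - 0.0009091·V_3 = 7.5
Solving these 5 simultaneous equations (Gaussian elimination) gives:
  V_1 = 14.18 V, V_2 = 8.656 V, V_3 = 7.69 V, V_4 = 8.752 V
  V_5 = 14.32 V
Power in each resistor, P = (ΔV)²/R:
  P_R1 = (15 - 7.69)²/51000 = 0.001048 W
  P_R2 = (7.69 - 0)²/36 = 1.643 W
  P_R3 = (15 - 14.32)²/2 = 0.2342 W
  P_R4 = (7.69 - 8.752)²/560 = 0.002014 W
  P_R5 = (14.18 - 8.752)²/180 = 0.1635 W
  P_R6 = (8.656 - 8.752)²/3.6 = 0.002562 W
  P_R7 = (15 - 8.656)²/180 = 0.2236 W
  P_R8 = (14.18 - 8.656)²/24000 = 0.00127 W
  P_R9 = (14.18 - 14.32)²/3.3 = 0.005871 W
  P_R10 = (14.18 - 0)²/1200 = 0.1675 W
  P_R11 = (8.656 - 7.69)²/4.7 = 0.1986 W
  P_R12 = (8.656 - 14.32)²/20 = 1.602 W
  P_R13 = (8.656 - 0)²/62 = 1.208 W
  P_R14 = (7.69 - 14.32)²/1100 = 0.03991 W
  P_R15 = (8.752 - 0)²/5600 = 0.01368 W
  P_R16 = (14.32 - 0)²/1300 = 0.1576 W
P_total = P_R1 + P_R2 + P_R3 + P_R4 + P_R5 + P_R6 + P_R7 + P_R8 + P_R9 + P_R10 + P_R11 + P_R12 + P_R13 + P_R14 + P_R15 + P_R16 = 5.664 W

Final answer: 5.664 W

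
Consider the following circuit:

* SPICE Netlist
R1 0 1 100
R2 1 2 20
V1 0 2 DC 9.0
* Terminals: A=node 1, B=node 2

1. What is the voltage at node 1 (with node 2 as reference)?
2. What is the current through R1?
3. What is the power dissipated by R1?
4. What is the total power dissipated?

Nodal analysis, taking node 2 as the 0 V reference.
Source V1 fixes V_0 = 9 V.
KCL at each unknown node (sum of currents leaving = 0; resistances in Ω):
  Node 1: (V_1 - 9)/100 + (V_1 - 0)/20 = 0
Collecting terms: 0.06 × V_1 = 0.09  =>  V_1 = 1.5 V
Part 1:
  Read off the nodal solution: V_1 = 1.5 V
Part 2:
  I_R1 = (V_0 - V_1)/R1 = (9 - 1.5)/100 = 0.075 A
  Magnitude: I_R1 = 0.075 A
Part 3:
  I_R1 = (V_0 - V_1)/R1 = (9 - 1.5)/100 = 0.075 A
  P_R1 = I_R1² × R1 = (0.075)² × 100 = 0.5625 W
Part 4:
  Power in each resistor, P = (ΔV)²/R:
    P_R1 = (9 - 1.5)²/100 = 0.5625 W
    P_R2 = (1.5 - 0)²/20 = 0.1125 W
  P_total = P_R1 + P_R2 = 0.675 W

Final answers:
1. V_1 = 1.5 V
2. I_R1 = 0.075 A
3. P_R1 = 0.5625 W
4. P_total = 0.675 W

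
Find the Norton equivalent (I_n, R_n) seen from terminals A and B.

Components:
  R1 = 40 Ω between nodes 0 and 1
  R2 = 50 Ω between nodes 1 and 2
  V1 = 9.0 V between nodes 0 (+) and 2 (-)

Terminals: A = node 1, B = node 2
Find the Thévenin equivalent first; then I_n = V_th/R_th and R_n = R_th.
Step 1 — V_th is the open-circuit voltage V_A - V_B (nothing connected across the terminals).
Nodal analysis, taking node 2 as the 0 V reference.
Source V1 fixes V_0 = 9 V.
KCL at each unknown node (sum of currents leaving = 0; resistances in Ω):
  Node 1: (V_1 - 9)/40 + (V_1 - 0)/50 = 0
Collecting terms: 0.045 × V_1 = 0.225  =>  V_1 = 5 V
V_th = V_1 - V_2 = 5 - 0 = 5 V
Step 2 — R_th: zero the source — replace V1 by a short circuit (node 2 merges into node 0) — and find the resistance seen between A (node 1) and B (node 0).
Reduce the network between node 1 (A) and node 0 (B) by series/parallel combination:
  Rp1 = R1 ‖ R2 (parallel, both between nodes 0 and 1) = 1/(1/40 + 1/50) = 22.22 Ω
R_th = 22.22 Ω
I_n = V_th/R_th = 5/22.22 = 0.225 A, and R_n = R_th = 22.22 Ω

Final answer: I_n = 0.225 A, R_n = 22.22 Ω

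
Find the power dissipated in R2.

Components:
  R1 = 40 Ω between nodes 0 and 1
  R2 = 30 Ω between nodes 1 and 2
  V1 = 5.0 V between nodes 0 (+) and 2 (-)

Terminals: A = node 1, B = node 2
Nodal analysis, taking node 2 as the 0 V reference.
Source V1 fixes V_0 = 5 V.
KCL at each unknown node (sum of currents leaving = 0; resistances in Ω):
  Node 1: (V_1 - 5)/40 + (V_1 - 0)/30 = 0
Collecting terms: 0.05833 × V_1 = 0.125  =>  V_1 = 2.143 V
I_R2 = (V_1 - V_2)/R2 = (2.143 - 0)/30 = 0.07143 A
P_R2 = I_R2² × R2 = (0.07143)² × 30 = 0.1531 W

Final answer: 0.1531 W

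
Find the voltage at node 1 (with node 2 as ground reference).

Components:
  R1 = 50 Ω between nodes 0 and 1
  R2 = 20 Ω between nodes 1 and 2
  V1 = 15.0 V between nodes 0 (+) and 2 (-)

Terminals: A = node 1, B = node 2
Nodal analysis, taking node 2 as the 0 V reference.
Source V1 fixes V_0 = 15 V.
KCL at each unknown node (sum of currents leaving = 0; resistances in Ω):
  Node 1: (V_1 - 15)/50 + (V_1 - 0)/20 = 0
Collecting terms: 0.07 × V_1 = 0.3  =>  V_1 = 4.286 V
The requested potential is V_1 = 4.286 V.

Final answer: V_1 = 4.286 V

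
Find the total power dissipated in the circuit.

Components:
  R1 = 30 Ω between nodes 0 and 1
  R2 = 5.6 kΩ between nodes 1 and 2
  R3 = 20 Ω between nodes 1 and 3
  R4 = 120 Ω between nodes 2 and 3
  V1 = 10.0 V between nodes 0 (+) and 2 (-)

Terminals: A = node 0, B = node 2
Nodal analysis, taking node 2 as the 0 V reference.
Source V1 fixes V_0 = 10 V.
KCL at each unknown node (sum of currents leaving = 0; resistances in Ω):
  Node 1: (V_1 - 10)/30 + (V_1 - 0)/5600 + (V_1 - V_3)/20 = 0
  Node 3: (V_3 - V_1)/20 + (V_3 - 0)/120 = 0
Collecting terms (coefficients in siemens):
  0.08351·V_1 - 0.05·V_3 = 0.3333
  0.05833·V_3 - 0.05·V_1 = 0
Determinant D = (0.08351)(0.05833) - (-0.05)(-0.05) = 0.002372
V_1 = [(0.3333)(0.05833) - (-0.05)(0)]/D = 8.199 V
V_3 = [(0.08351)(0) - (0.3333)(-0.05)]/D = 7.028 V
Power in each resistor, P = (ΔV)²/R:
  P_R1 = (10 - 8.199)²/30 = 0.1081 W
  P_R2 = (8.199 - 0)²/5600 = 0.012 W
  P_R3 = (8.199 - 7.028)²/20 = 0.0686 W
  P_R4 = (0 - 7.028)²/120 = 0.4116 W
P_total = P_R1 + P_R2 + P_R3 + P_R4 = 0.6003 W

Final answer: 0.6003 W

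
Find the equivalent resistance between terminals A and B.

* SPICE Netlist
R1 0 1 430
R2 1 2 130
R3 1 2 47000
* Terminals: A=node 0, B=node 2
Reduce the network between node 0 (A) and node 2 (B) by series/parallel combination:
  Rp1 = R2 ‖ R3 (parallel, both between nodes 1 and 2) = 1/(1/130 + 1/47000) = 129.6 Ω
  Rs1 = R1 + Rp1 (series, joined only at node 1) = 430 + 129.6 = 559.6 Ω
R_eq = 559.6 Ω

Final answer: 559.6 Ω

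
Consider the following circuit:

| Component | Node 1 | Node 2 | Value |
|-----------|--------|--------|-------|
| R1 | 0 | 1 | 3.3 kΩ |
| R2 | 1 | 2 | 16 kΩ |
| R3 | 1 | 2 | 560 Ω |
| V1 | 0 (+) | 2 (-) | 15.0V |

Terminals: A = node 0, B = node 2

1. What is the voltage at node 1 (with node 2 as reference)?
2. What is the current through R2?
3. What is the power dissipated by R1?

Nodal analysis, taking node 2 as the 0 V reference.
Source V1 fixes V_0 = 15 V.
KCL at each unknown node (sum of currents leaving = 0; resistances in Ω):
  Node 1: (V_1 - 15)/3300 + (V_1 - 0)/16000 + (V_1 - 0)/560 = 0
Collecting terms: 0.002151 × V_1 = 0.004545  =>  V_1 = 2.113 V
Part 1:
  Read off the nodal solution: V_1 = 2.113 V
Part 2:
  I_R2 = (V_1 - V_2)/R2 = (2.113 - 0)/16000 = 0.0001321 A
  Magnitude: I_R2 = 0.0001321 A
Part 3:
  I_R1 = (V_0 - V_1)/R1 = (15 - 2.113)/3300 = 0.003905 A
  P_R1 = I_R1² × R1 = (0.003905)² × 3300 = 0.05033 W

Final answers:
1. V_1 = 2.113 V
2. I_R2 = 0.0001321 A
3. P_R1 = 0.05033 W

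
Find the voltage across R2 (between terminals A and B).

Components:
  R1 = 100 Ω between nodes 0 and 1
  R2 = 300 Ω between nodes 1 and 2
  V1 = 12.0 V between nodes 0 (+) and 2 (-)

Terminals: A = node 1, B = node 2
R1 and R2 are in series across V1 (node 0 → node 1 → node 2), and the output A–B is taken across R2, so this is a voltage divider.
Series current: I = V1/(R1 + R2) = 12/(100 + 300) = 12/400 = 0.03 A
V_R2 = I × R2 = V1 × R2/(R1 + R2) = 12 × 300/400 = 9 V

Final answer: 9 V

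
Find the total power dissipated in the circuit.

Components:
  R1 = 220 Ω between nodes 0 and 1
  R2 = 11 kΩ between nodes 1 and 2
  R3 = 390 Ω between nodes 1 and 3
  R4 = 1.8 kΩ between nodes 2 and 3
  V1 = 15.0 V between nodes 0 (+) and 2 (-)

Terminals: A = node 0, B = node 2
Nodal analysis, taking node 2 as the 0 V reference.
Source V1 fixes V_0 = 15 V.
KCL at each unknown node (sum of currents leaving = 0; resistances in Ω):
  Node 1: (V_1 - 15)/220 + (V_1 - 0)/11000 + (V_1 - V_3)/390 = 0
  Node 3: (V_3 - V_1)/390 + (V_3 - 0)/1800 = 0
Collecting terms (coefficients in siemens):
  0.0072·V_1 - 0.002564·V_3 = 0.06818
  0.00312·V_3 - 0.002564·V_1 = 0
Determinant D = (0.0072)(0.00312) - (-0.002564)(-0.002564) = 0.00001589
V_1 = [(0.06818)(0.00312) - (-0.002564)(0)]/D = 13.39 V
V_3 = [(0.0072)(0) - (0.06818)(-0.002564)]/D = 11 V
Power in each resistor, P = (ΔV)²/R:
  P_R1 = (15 - 13.39)²/220 = 0.01182 W
  P_R2 = (13.39 - 0)²/11000 = 0.01629 W
  P_R3 = (13.39 - 11)²/390 = 0.01457 W
  P_R4 = (0 - 11)²/1800 = 0.06726 W
P_total = P_R1 + P_R2 + P_R3 + P_R4 = 0.11 W

Final answer: 0.11 W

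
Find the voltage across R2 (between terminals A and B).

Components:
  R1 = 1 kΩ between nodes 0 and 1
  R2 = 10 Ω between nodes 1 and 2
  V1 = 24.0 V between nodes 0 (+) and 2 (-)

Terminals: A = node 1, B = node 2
R1 and R2 are in series across V1 (node 0 → node 1 → node 2), and the output A–B is taken across R2, so this is a voltage divider.
Series current: I = V1/(R1 + R2) = 24/(1000 + 10) = 24/1010 = 0.02376 A
V_R2 = I × R2 = V1 × R2/(R1 + R2) = 24 × 10/1010 = 0.2376 V

Final answer: 0.2376 V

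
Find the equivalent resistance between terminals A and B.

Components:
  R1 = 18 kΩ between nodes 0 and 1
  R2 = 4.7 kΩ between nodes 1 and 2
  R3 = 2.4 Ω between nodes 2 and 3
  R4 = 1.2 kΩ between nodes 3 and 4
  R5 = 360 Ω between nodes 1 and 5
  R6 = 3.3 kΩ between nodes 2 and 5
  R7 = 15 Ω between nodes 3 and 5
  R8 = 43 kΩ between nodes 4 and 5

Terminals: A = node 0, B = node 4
The network is not a plain series/parallel combination. Inject a 1 A test current into terminal A (node 0) and return it from terminal B (node 4); then R_eq = V_A / (1 A).
Nodal analysis, taking node 4 as the 0 V reference.
Current source I_test pushes 1 A into node 0 and draws it out of node 4.
KCL at each unknown node (sum of currents leaving = 0; resistances in Ω):
  Node 0: (V_0 - V_1)/18000 - 1 = 0
  Node 1: (V_1 - V_0)/18000 + (V_1 - V_2)/4700 + (V_1 - V_5)/360 = 0
  Node 2: (V_2 - V_1)/4700 + (V_2 - V_3)/2.4 + (V_2 - V_5)/3300 = 0
  Node 3: (V_3 - V_2)/2.4 + (V_3 - 0)/1200 + (V_3 - V_5)/15 = 0
  Node 5: (V_5 - V_1)/360 + (V_5 - V_2)/3300 + (V_5 - V_3)/15 + (V_5 - 0)/43000 = 0
Collecting terms (coefficients in siemens):
  0.00005556·V_0 - 0.00005556·V_1 = 1
  0.003046·V_1 - 0.00005556·V_0 - 0.0002128·V_2 - 0.002778·V_5 = 0
  0.4172·V_2 - 0.0002128·V_1 - 0.4167·V_3 - 0.000303·V_5 = 0
  0.4842·V_3 - 0.4167·V_2 - 0.06667·V_5 = 0
  0.06977·V_5 - 0.002778·V_1 - 0.000303·V_2 - 0.06667·V_3 = 0
Solving these 5 simultaneous equations (Gaussian elimination) gives:
  V_0 = 19510 V, V_1 = 1514 V, V_2 = 1167 V, V_3 = 1167 V
  V_5 = 1180 V
R_eq = V_0 / 1 A = 19510 Ω = 19.51 kΩ

Final answer: 19.51 kΩ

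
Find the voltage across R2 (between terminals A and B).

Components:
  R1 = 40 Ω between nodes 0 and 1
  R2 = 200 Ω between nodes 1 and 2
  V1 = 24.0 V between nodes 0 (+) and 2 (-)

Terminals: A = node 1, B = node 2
R1 and R2 are in series across V1 (node 0 → node 1 → node 2), and the output A–B is taken across R2, so this is a voltage divider.
Series current: I = V1/(R1 + R2) = 24/(40 + 200) = 24/240 = 0.1 A
V_R2 = I × R2 = V1 × R2/(R1 + R2) = 24 × 200/240 = 20 V

Final answer: 20 V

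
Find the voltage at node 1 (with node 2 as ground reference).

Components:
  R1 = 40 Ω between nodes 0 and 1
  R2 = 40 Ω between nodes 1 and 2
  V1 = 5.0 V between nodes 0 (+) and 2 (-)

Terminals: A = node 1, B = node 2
Nodal analysis, taking node 2 as the 0 V reference.
Source V1 fixes V_0 = 5 V.
KCL at each unknown node (sum of currents leaving = 0; resistances in Ω):
  Node 1: (V_1 - 5)/40 + (V_1 - 0)/40 = 0
Collecting terms: 0.05 × V_1 = 0.125  =>  V_1 = 2.5 V
The requested potential is V_1 = 2.5 V.

Final answer: V_1 = 2.5 V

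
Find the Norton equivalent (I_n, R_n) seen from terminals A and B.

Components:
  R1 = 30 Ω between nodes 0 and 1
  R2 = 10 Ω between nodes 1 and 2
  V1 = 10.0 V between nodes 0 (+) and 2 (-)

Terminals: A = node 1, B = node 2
Find the Thévenin equivalent first; then I_n = V_th/R_th and R_n = R_th.
Step 1 — V_th is the open-circuit voltage V_A - V_B (nothing connected across the terminals).
Nodal analysis, taking node 2 as the 0 V reference.
Source V1 fixes V_0 = 10 V.
KCL at each unknown node (sum of currents leaving = 0; resistances in Ω):
  Node 1: (V_1 - 10)/30 + (V_1 - 0)/10 = 0
Collecting terms: 0.1333 × V_1 = 0.3333  =>  V_1 = 2.5 V
V_th = V_1 - V_2 = 2.5 - 0 = 2.5 V
Step 2 — R_th: zero the source — replace V1 by a short circuit (node 2 merges into node 0) — and find the resistance seen between A (node 1) and B (node 0).
Reduce the network between node 1 (A) and node 0 (B) by series/parallel combination:
  Rp1 = R1 ‖ R2 (parallel, both between nodes 0 and 1) = 1/(1/30 + 1/10) = 7.5 Ω
R_th = 7.5 Ω
I_n = V_th/R_th = 2.5/7.5 = 0.3333 A, and R_n = R_th = 7.5 Ω

Final answer: I_n = 0.3333 A, R_n = 7.5 Ω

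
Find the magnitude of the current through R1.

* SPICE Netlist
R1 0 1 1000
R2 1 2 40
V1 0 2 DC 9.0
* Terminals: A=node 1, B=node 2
Nodal analysis, taking node 2 as the 0 V reference.
Source V1 fixes V_0 = 9 V.
KCL at each unknown node (sum of currents leaving = 0; resistances in Ω):
  Node 1: (V_1 - 9)/1000 + (V_1 - 0)/40 = 0
Collecting terms: 0.026 × V_1 = 0.009  =>  V_1 = 0.3462 V
I_R1 = (V_0 - V_1)/R1 = (9 - 0.3462)/1000 = 0.008654 A
|I_R1| = 0.008654 A

Final answer: |I_R1| = 0.008654 A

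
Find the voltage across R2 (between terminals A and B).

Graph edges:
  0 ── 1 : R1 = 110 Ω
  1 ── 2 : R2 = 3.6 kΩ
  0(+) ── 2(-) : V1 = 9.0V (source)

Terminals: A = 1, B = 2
R1 and R2 are in series across V1 (node 0 → node 1 → node 2), and the output A–B is taken across R2, so this is a voltage divider.
Series current: I = V1/(R1 + R2) = 9/(110 + 3600) = 9/3710 = 0.002426 A
V_R2 = I × R2 = V1 × R2/(R1 + R2) = 9 × 3600/3710 = 8.733 V

Final answer: 8.733 V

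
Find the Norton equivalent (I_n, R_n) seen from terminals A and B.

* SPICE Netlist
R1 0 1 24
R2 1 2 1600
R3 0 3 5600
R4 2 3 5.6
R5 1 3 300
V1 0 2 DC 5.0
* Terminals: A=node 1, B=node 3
Find the Thévenin equivalent first; then I_n = V_th/R_th and R_n = R_th.
Step 1 — V_th is the open-circuit voltage V_A - V_B (nothing connected across the terminals).
Nodal analysis, taking node 2 as the 0 V reference.
Source V1 fixes V_0 = 5 V.
KCL at each unknown node (sum of currents leaving = 0; resistances in Ω):
  Node 1: (V_1 - 5)/24 + (V_1 - 0)/1600 + (V_1 - V_3)/300 = 0
  Node 3: (V_3 - 5)/5600 + (V_3 - 0)/5.6 + (V_3 - V_1)/300 = 0
Collecting terms (coefficients in siemens):
  0.04562·V_1 - 0.003333·V_3 = 0.2083
  0.1821·V_3 - 0.003333·V_1 = 0.0008929
Determinant D = (0.04562)(0.1821) - (-0.003333)(-0.003333) = 0.008296
V_1 = [(0.2083)(0.1821) - (-0.003333)(0.0008929)]/D = 4.573 V
V_3 = [(0.04562)(0.0008929) - (0.2083)(-0.003333)]/D = 0.08861 V
V_th = V_1 - V_3 = 4.573 - 0.08861 = 4.484 V
Step 2 — R_th: zero the source — replace V1 by a short circuit (node 2 merges into node 0) — and find the resistance seen between A (node 1) and B (node 3).
Reduce the network between node 1 (A) and node 3 (B) by series/parallel combination:
  Rp1 = R1 ‖ R2 (parallel, both between nodes 0 and 1) = 1/(1/24 + 1/1600) = 23.65 Ω
  Rp2 = R3 ‖ R4 (parallel, both between nodes 0 and 3) = 1/(1/5600 + 1/5.6) = 5.594 Ω
  Rs1 = Rp1 + Rp2 (series, joined only at node 0) = 23.65 + 5.594 = 29.24 Ω
  Rp3 = R5 ‖ Rs1 (parallel, both between nodes 1 and 3) = 1/(1/300 + 1/29.24) = 26.64 Ω
R_th = 26.64 Ω
I_n = V_th/R_th = 4.484/26.64 = 0.1683 A, and R_n = R_th = 26.64 Ω

Final answer: I_n = 0.1683 A, R_n = 26.64 Ω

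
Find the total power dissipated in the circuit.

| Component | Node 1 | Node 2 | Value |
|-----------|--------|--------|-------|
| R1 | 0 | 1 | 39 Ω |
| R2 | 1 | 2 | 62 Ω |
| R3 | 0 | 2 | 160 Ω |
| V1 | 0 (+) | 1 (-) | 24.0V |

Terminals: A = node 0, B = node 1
Nodal analysis, taking node 1 as the 0 V reference.
Source V1 fixes V_0 = 24 V.
KCL at each unknown node (sum of currents leaving = 0; resistances in Ω):
  Node 2: (V_2 - 0)/62 + (V_2 - 24)/160 = 0
Collecting terms: 0.02238 × V_2 = 0.15  =>  V_2 = 6.703 V
Power in each resistor, P = (ΔV)²/R:
  P_R1 = (24 - 0)²/39 = 14.77 W
  P_R2 = (0 - 6.703)²/62 = 0.7246 W
  P_R3 = (24 - 6.703)²/160 = 1.87 W
P_total = P_R1 + P_R2 + P_R3 = 17.36 W

Final answer: 17.36 W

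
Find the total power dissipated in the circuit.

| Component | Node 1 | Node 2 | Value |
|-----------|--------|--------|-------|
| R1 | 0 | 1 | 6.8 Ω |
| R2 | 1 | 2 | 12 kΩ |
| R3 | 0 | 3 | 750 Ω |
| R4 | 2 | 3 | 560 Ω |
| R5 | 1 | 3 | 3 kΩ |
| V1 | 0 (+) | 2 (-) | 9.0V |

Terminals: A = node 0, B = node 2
Nodal analysis, taking node 2 as the 0 V reference.
Source V1 fixes V_0 = 9 V.
KCL at each unknown node (sum of currents leaving = 0; resistances in Ω):
  Node 1: (V_1 - 9)/6.8 + (V_1 - 0)/12000 + (V_1 - V_3)/3000 = 0
  Node 3: (V_3 - 9)/750 + (V_3 - 0)/560 + (V_3 - V_1)/3000 = 0
Collecting terms (coefficients in siemens):
  0.1475·V_1 - 0.0003333·V_3 = 1.324
  0.003452·V_3 - 0.0003333·V_1 = 0.012
Determinant D = (0.1475)(0.003452) - (-0.0003333)(-0.0003333) = 0.000509
V_1 = [(1.324)(0.003452) - (-0.0003333)(0.012)]/D = 8.984 V
V_3 = [(0.1475)(0.012) - (1.324)(-0.0003333)]/D = 4.343 V
Power in each resistor, P = (ΔV)²/R:
  P_R1 = (9 - 8.984)²/6.8 = 0.00003584 W
  P_R2 = (8.984 - 0)²/12000 = 0.006727 W
  P_R3 = (9 - 4.343)²/750 = 0.02891 W
  P_R4 = (0 - 4.343)²/560 = 0.03369 W
  P_R5 = (8.984 - 4.343)²/3000 = 0.00718 W
P_total = P_R1 + P_R2 + P_R3 + P_R4 + P_R5 = 0.07654 W

Final answer: 0.07654 W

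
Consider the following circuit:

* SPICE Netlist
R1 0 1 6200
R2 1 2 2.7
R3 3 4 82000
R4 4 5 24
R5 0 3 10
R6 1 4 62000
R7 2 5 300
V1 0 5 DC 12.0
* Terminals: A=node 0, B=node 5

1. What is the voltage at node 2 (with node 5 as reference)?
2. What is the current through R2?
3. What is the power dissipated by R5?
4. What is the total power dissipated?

Nodal analysis, taking node 5 as the 0 V reference.
Source V1 fixes V_0 = 12 V.
KCL at each unknown node (sum of currents leaving = 0; resistances in Ω):
  Node 1: (V_1 - 12)/6200 + (V_1 - V_2)/2.7 + (V_1 - V_4)/62000 = 0
  Node 2: (V_2 - V_1)/2.7 + (V_2 - 0)/300 = 0
  Node 3: (V_3 - V_4)/82000 + (V_3 - 12)/10 = 0
  Node 4: (V_4 - V_3)/82000 + (V_4 - 0)/24 + (V_4 - V_1)/62000 = 0
Collecting terms (coefficients in siemens):
  0.3705·V_1 - 0.3704·V_2 - 0.00001613·V_4 = 0.001935
  0.3737·V_2 - 0.3704·V_1 = 0
  0.1·V_3 - 0.0000122·V_4 = 1.2
  0.04169·V_4 - 0.00001613·V_1 - 0.0000122·V_3 = 0
Solving these 4 simultaneous equations (Gaussian elimination) gives:
  V_1 = 0.556 V, V_2 = 0.5511 V, V_3 = 12 V, V_4 = 0.003724 V
Part 1:
  Read off the nodal solution: V_2 = 0.5511 V
Part 2:
  I_R2 = (V_1 - V_2)/R2 = (0.556 - 0.5511)/2.7 = 0.001837 A
  Magnitude: I_R2 = 0.001837 A
Part 3:
  I_R5 = (V_0 - V_3)/R5 = (12 - 12)/10 = 0.0001463 A
  P_R5 = I_R5² × R5 = (0.0001463)² × 10 = 0.000000214 W
Part 4:
  Power in each resistor, P = (ΔV)²/R:
    P_R1 = (12 - 0.556)²/6200 = 0.02112 W
    P_R2 = (0.556 - 0.5511)²/2.7 = 0.00000911 W
    P_R3 = (12 - 0.003724)²/82000 = 0.001755 W
    P_R4 = (0.003724 - 0)²/24 = 0.000000578 W
    P_R5 = (12 - 12)²/10 = 0.000000214 W
    P_R6 = (0.556 - 0.003724)²/62000 = 0.00000492 W
    P_R7 = (0.5511 - 0)²/300 = 0.001012 W
  P_total = P_R1 + P_R2 + P_R3 + P_R4 + P_R5 + P_R6 + P_R7 = 0.0239 W

Final answers:
1. V_2 = 0.5511 V
2. I_R2 = 0.001837 A
3. P_R5 = 2.14e-07 W
4. P_total = 0.0239 W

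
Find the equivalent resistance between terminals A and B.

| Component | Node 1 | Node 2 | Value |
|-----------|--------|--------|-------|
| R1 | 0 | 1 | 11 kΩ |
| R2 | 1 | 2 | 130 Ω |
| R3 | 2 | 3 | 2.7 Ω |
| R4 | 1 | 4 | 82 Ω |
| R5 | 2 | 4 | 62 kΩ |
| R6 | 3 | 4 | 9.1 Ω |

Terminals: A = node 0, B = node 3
The network is not a plain series/parallel combination. Inject a 1 A test current into terminal A (node 0) and return it from terminal B (node 3); then R_eq = V_A / (1 A).
Nodal analysis, taking node 3 as the 0 V reference.
Current source I_test pushes 1 A into node 0 and draws it out of node 3.
KCL at each unknown node (sum of currents leaving = 0; resistances in Ω):
  Node 0: (V_0 - V_1)/11000 - 1 = 0
  Node 1: (V_1 - V_0)/11000 + (V_1 - V_2)/130 + (V_1 - V_4)/82 = 0
  Node 2: (V_2 - V_1)/130 + (V_2 - 0)/2.7 + (V_2 - V_4)/62000 = 0
  Node 4: (V_4 - V_1)/82 + (V_4 - V_2)/62000 + (V_4 - 0)/9.1 = 0
Collecting terms (coefficients in siemens):
  0.00009091·V_0 - 0.00009091·V_1 = 1
  0.01998·V_1 - 0.00009091·V_0 - 0.007692·V_2 - 0.0122·V_4 = 0
  0.3781·V_2 - 0.007692·V_1 - 0.00001613·V_4 = 0
  0.1221·V_4 - 0.0122·V_1 - 0.00001613·V_2 = 0
Solving these 4 simultaneous equations (Gaussian elimination) gives:
  V_0 = 11050 V, V_1 = 54.02 V, V_2 = 1.099 V, V_4 = 5.395 V
R_eq = V_0 / 1 A = 11050 Ω = 11.05 kΩ

Final answer: 11.05 kΩ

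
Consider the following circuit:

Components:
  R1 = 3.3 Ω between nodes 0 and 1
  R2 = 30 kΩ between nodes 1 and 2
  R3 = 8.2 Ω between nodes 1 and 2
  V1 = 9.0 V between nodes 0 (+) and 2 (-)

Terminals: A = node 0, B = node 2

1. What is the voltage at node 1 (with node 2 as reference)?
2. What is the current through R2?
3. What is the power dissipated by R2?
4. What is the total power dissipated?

Nodal analysis, taking node 2 as the 0 V reference.
Source V1 fixes V_0 = 9 V.
KCL at each unknown node (sum of currents leaving = 0; resistances in Ω):
  Node 1: (V_1 - 9)/3.3 + (V_1 - 0)/30000 + (V_1 - 0)/8.2 = 0
Collecting terms: 0.425 × V_1 = 2.727  =>  V_1 = 6.417 V
Part 1:
  Read off the nodal solution: V_1 = 6.417 V
Part 2:
  I_R2 = (V_1 - V_2)/R2 = (6.417 - 0)/30000 = 0.0002139 A
  Magnitude: I_R2 = 0.0002139 A
Part 3:
  I_R2 = (V_1 - V_2)/R2 = (6.417 - 0)/30000 = 0.0002139 A
  P_R2 = I_R2² × R2 = (0.0002139)² × 30000 = 0.001373 W
Part 4:
  Power in each resistor, P = (ΔV)²/R:
    P_R1 = (9 - 6.417)²/3.3 = 2.022 W
    P_R2 = (6.417 - 0)²/30000 = 0.001373 W
    P_R3 = (6.417 - 0)²/8.2 = 5.022 W
  P_total = P_R1 + P_R2 + P_R3 = 7.045 W

Final answers:
1. V_1 = 6.417 V
2. I_R2 = 0.0002139 A
3. P_R2 = 0.001373 W
4. P_total = 7.045 W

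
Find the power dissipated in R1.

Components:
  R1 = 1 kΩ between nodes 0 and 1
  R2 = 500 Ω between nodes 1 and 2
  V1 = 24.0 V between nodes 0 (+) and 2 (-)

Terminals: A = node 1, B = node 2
Nodal analysis, taking node 2 as the 0 V reference.
Source V1 fixes V_0 = 24 V.
KCL at each unknown node (sum of currents leaving = 0; resistances in Ω):
  Node 1: (V_1 - 24)/1000 + (V_1 - 0)/500 = 0
Collecting terms: 0.003 × V_1 = 0.024  =>  V_1 = 8 V
I_R1 = (V_0 - V_1)/R1 = (24 - 8)/1000 = 0.016 A
P_R1 = I_R1² × R1 = (0.016)² × 1000 = 0.256 W

Final answer: 0.256 W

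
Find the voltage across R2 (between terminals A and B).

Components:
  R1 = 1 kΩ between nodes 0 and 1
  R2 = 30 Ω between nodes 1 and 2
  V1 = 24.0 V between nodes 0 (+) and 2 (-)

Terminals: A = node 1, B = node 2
R1 and R2 are in series across V1 (node 0 → node 1 → node 2), and the output A–B is taken across R2, so this is a voltage divider.
Series current: I = V1/(R1 + R2) = 24/(1000 + 30) = 24/1030 = 0.0233 A
V_R2 = I × R2 = V1 × R2/(R1 + R2) = 24 × 30/1030 = 0.699 V

Final answer: 0.699 V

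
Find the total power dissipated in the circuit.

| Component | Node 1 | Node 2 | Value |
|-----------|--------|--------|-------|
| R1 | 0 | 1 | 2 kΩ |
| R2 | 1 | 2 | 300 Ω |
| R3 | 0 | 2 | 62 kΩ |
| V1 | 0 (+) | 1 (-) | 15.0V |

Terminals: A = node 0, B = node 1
Nodal analysis, taking node 1 as the 0 V reference.
Source V1 fixes V_0 = 15 V.
KCL at each unknown node (sum of currents leaving = 0; resistances in Ω):
  Node 2: (V_2 - 0)/300 + (V_2 - 15)/62000 = 0
Collecting terms: 0.003349 × V_2 = 0.0002419  =>  V_2 = 0.07223 V
Power in each resistor, P = (ΔV)²/R:
  P_R1 = (15 - 0)²/2000 = 0.1125 W
  P_R2 = (0 - 0.07223)²/300 = 0.00001739 W
  P_R3 = (15 - 0.07223)²/62000 = 0.003594 W
P_total = P_R1 + P_R2 + P_R3 = 0.1161 W

Final answer: 0.1161 W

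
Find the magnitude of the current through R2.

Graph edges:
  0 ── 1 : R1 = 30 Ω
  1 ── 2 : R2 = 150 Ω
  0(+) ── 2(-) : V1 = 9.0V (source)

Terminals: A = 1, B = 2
Nodal analysis, taking node 2 as the 0 V reference.
Source V1 fixes V_0 = 9 V.
KCL at each unknown node (sum of currents leaving = 0; resistances in Ω):
  Node 1: (V_1 - 9)/30 + (V_1 - 0)/150 = 0
Collecting terms: 0.04 × V_1 = 0.3  =>  V_1 = 7.5 V
I_R2 = (V_1 - V_2)/R2 = (7.5 - 0)/150 = 0.05 A
|I_R2| = 0.05 A

Final answer: |I_R2| = 0.05 A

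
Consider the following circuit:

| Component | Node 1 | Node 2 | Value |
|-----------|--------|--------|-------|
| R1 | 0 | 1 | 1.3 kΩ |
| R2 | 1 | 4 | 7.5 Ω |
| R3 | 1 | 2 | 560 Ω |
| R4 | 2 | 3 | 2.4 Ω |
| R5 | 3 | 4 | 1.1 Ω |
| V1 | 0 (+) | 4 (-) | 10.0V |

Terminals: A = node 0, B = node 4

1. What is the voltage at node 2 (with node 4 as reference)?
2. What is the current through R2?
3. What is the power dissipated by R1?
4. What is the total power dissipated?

Nodal analysis, taking node 4 as the 0 V reference.
Source V1 fixes V_0 = 10 V.
KCL at each unknown node (sum of currents leaving = 0; resistances in Ω):
  Node 1: (V_1 - 10)/1300 + (V_1 - 0)/7.5 + (V_1 - V_2)/560 = 0
  Node 2: (V_2 - V_1)/560 + (V_2 - V_3)/2.4 = 0
  Node 3: (V_3 - V_2)/2.4 + (V_3 - 0)/1.1 = 0
Collecting terms (coefficients in siemens):
  0.1359·V_1 - 0.001786·V_2 = 0.007692
  0.4185·V_2 - 0.001786·V_1 - 0.4167·V_3 = 0
  1.326·V_3 - 0.4167·V_2 = 0
Solving these 3 simultaneous equations (Gaussian elimination) gives:
  V_1 = 0.05661 V, V_2 = 0.0003516 V, V_3 = 0.0001105 V
Part 1:
  Read off the nodal solution: V_2 = 0.0003516 V
Part 2:
  I_R2 = (V_1 - V_4)/R2 = (0.05661 - 0)/7.5 = 0.007548 A
  Magnitude: I_R2 = 0.007548 A
Part 3:
  I_R1 = (V_0 - V_1)/R1 = (10 - 0.05661)/1300 = 0.007649 A
  P_R1 = I_R1² × R1 = (0.007649)² × 1300 = 0.07605 W
Part 4:
  Power in each resistor, P = (ΔV)²/R:
    P_R1 = (10 - 0.05661)²/1300 = 0.07605 W
    P_R2 = (0.05661 - 0)²/7.5 = 0.0004273 W
    P_R3 = (0.05661 - 0.0003516)²/560 = 0.000005652 W
    P_R4 = (0.0003516 - 0.0001105)²/2.4 = 0.00000002422 W
    P_R5 = (0.0001105 - 0)²/1.1 = 0.0000000111 W
  P_total = P_R1 + P_R2 + P_R3 + P_R4 + P_R5 = 0.07649 W

Final answers:
1. V_2 = 0.0003516 V
2. I_R2 = 0.007548 A
3. P_R1 = 0.07605 W
4. P_total = 0.07649 W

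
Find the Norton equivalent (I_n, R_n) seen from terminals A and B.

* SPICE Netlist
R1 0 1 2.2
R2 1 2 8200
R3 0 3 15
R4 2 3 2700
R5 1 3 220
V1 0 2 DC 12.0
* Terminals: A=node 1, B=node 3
Find the Thévenin equivalent first; then I_n = V_th/R_th and R_n = R_th.
Step 1 — V_th is the open-circuit voltage V_A - V_B (nothing connected across the terminals).
Nodal analysis, taking node 2 as the 0 V reference.
Source V1 fixes V_0 = 12 V.
KCL at each unknown node (sum of currents leaving = 0; resistances in Ω):
  Node 1: (V_1 - 12)/2.2 + (V_1 - 0)/8200 + (V_1 - V_3)/220 = 0
  Node 3: (V_3 - 12)/15 + (V_3 - 0)/2700 + (V_3 - V_1)/220 = 0
Collecting terms (coefficients in siemens):
  0.4592·V_1 - 0.004545·V_3 = 5.455
  0.07158·V_3 - 0.004545·V_1 = 0.8
Determinant D = (0.4592)(0.07158) - (-0.004545)(-0.004545) = 0.03285
V_1 = [(5.455)(0.07158) - (-0.004545)(0.8)]/D = 12 V
V_3 = [(0.4592)(0.8) - (5.455)(-0.004545)]/D = 11.94 V
V_th = V_1 - V_3 = 12 - 11.94 = 0.05853 V
Step 2 — R_th: zero the source — replace V1 by a short circuit (node 2 merges into node 0) — and find the resistance seen between A (node 1) and B (node 3).
Reduce the network between node 1 (A) and node 3 (B) by series/parallel combination:
  Rp1 = R1 ‖ R2 (parallel, both between nodes 0 and 1) = 1/(1/2.2 + 1/8200) = 2.199 Ω
  Rp2 = R3 ‖ R4 (parallel, both between nodes 0 and 3) = 1/(1/15 + 1/2700) = 14.92 Ω
  Rs1 = Rp1 + Rp2 (series, joined only at node 0) = 2.199 + 14.92 = 17.12 Ω
  Rp3 = R5 ‖ Rs1 (parallel, both between nodes 1 and 3) = 1/(1/220 + 1/17.12) = 15.88 Ω
R_th = 15.88 Ω
I_n = V_th/R_th = 0.05853/15.88 = 0.003685 A, and R_n = R_th = 15.88 Ω

Final answer: I_n = 0.003685 A, R_n = 15.88 Ω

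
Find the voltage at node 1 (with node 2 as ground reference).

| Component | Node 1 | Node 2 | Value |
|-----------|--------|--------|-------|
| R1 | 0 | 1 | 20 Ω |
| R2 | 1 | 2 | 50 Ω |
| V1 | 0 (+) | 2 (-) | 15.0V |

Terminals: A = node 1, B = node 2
Nodal analysis, taking node 2 as the 0 V reference.
Source V1 fixes V_0 = 15 V.
KCL at each unknown node (sum of currents leaving = 0; resistances in Ω):
  Node 1: (V_1 - 15)/20 + (V_1 - 0)/50 = 0
Collecting terms: 0.07 × V_1 = 0.75  =>  V_1 = 10.71 V
The requested potential is V_1 = 10.71 V.

Final answer: V_1 = 10.71 V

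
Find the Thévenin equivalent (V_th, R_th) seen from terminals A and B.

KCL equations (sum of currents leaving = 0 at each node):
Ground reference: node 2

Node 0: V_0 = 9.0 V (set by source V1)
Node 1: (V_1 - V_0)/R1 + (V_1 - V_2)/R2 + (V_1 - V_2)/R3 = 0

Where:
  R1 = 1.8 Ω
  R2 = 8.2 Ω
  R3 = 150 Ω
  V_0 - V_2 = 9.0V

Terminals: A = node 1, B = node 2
Step 1 — V_th is the open-circuit voltage V_A - V_B (nothing connected across the terminals).
Nodal analysis, taking node 2 as the 0 V reference.
Source V1 fixes V_0 = 9 V.
KCL at each unknown node (sum of currents leaving = 0; resistances in Ω):
  Node 1: (V_1 - 9)/1.8 + (V_1 - 0)/8.2 + (V_1 - 0)/150 = 0
Collecting terms: 0.6842 × V_1 = 5  =>  V_1 = 7.308 V
V_th = V_1 - V_2 = 7.308 - 0 = 7.308 V
Step 2 — R_th: zero the source — replace V1 by a short circuit (node 2 merges into node 0) — and find the resistance seen between A (node 1) and B (node 0).
Reduce the network between node 1 (A) and node 0 (B) by series/parallel combination:
  Rp1 = R1 ‖ R2 ‖ R3 (parallel, all between nodes 0 and 1) = 1/(1/1.8 + 1/8.2 + 1/150) = 1.462 Ω
R_th = 1.462 Ω

Final answer: V_th = 7.308 V, R_th = 1.462 Ω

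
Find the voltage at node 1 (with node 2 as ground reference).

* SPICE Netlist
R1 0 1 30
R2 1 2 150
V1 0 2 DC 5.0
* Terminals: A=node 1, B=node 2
Nodal analysis, taking node 2 as the 0 V reference.
Source V1 fixes V_0 = 5 V.
KCL at each unknown node (sum of currents leaving = 0; resistances in Ω):
  Node 1: (V_1 - 5)/30 + (V_1 - 0)/150 = 0
Collecting terms: 0.04 × V_1 = 0.1667  =>  V_1 = 4.167 V
The requested potential is V_1 = 4.167 V.

Final answer: V_1 = 4.167 V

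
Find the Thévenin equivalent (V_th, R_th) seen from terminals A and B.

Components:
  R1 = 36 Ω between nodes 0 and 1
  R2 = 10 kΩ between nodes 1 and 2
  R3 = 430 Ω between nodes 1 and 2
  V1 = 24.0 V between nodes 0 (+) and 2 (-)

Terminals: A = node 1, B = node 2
Step 1 — V_th is the open-circuit voltage V_A - V_B (nothing connected across the terminals).
Nodal analysis, taking node 2 as the 0 V reference.
Source V1 fixes V_0 = 24 V.
KCL at each unknown node (sum of currents leaving = 0; resistances in Ω):
  Node 1: (V_1 - 24)/36 + (V_1 - 0)/10000 + (V_1 - 0)/430 = 0
Collecting terms: 0.0302 × V_1 = 0.6667  =>  V_1 = 22.07 V
V_th = V_1 - V_2 = 22.07 - 0 = 22.07 V
Step 2 — R_th: zero the source — replace V1 by a short circuit (node 2 merges into node 0) — and find the resistance seen between A (node 1) and B (node 0).
Reduce the network between node 1 (A) and node 0 (B) by series/parallel combination:
  Rp1 = R1 ‖ R2 ‖ R3 (parallel, all between nodes 0 and 1) = 1/(1/36 + 1/10000 + 1/430) = 33.11 Ω
R_th = 33.11 Ω

Final answer: V_th = 22.07 V, R_th = 33.11 Ω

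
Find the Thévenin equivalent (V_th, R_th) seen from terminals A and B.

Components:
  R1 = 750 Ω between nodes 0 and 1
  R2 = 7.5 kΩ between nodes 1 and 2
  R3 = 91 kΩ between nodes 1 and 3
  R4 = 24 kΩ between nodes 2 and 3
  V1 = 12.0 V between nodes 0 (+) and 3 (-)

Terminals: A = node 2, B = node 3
Step 1 — V_th is the open-circuit voltage V_A - V_B (nothing connected across the terminals).
Nodal analysis, taking node 3 as the 0 V reference.
Source V1 fixes V_0 = 12 V.
KCL at each unknown node (sum of currents leaving = 0; resistances in Ω):
  Node 1: (V_1 - 12)/750 + (V_1 - V_2)/7500 + (V_1 - 0)/91000 = 0
  Node 2: (V_2 - V_1)/7500 + (V_2 - 0)/24000 = 0
Collecting terms (coefficients in siemens):
  0.001478·V_1 - 0.0001333·V_2 = 0.016
  0.000175·V_2 - 0.0001333·V_1 = 0
Determinant D = (0.001478)(0.000175) - (-0.0001333)(-0.0001333) = 0.0000002408
V_1 = [(0.016)(0.000175) - (-0.0001333)(0)]/D = 11.63 V
V_2 = [(0.001478)(0) - (0.016)(-0.0001333)]/D = 8.859 V
V_th = V_2 - V_3 = 8.859 - 0 = 8.859 V
Step 2 — R_th: zero the source — replace V1 by a short circuit (node 3 merges into node 0) — and find the resistance seen between A (node 2) and B (node 0).
Reduce the network between node 2 (A) and node 0 (B) by series/parallel combination:
  Rp1 = R1 ‖ R3 (parallel, both between nodes 0 and 1) = 1/(1/750 + 1/91000) = 743.9 Ω
  Rs1 = R2 + Rp1 (series, joined only at node 1) = 7500 + 743.9 = 8244 Ω
  Rp2 = R4 ‖ Rs1 (parallel, both between nodes 0 and 2) = 1/(1/24000 + 1/8244) = 6136 Ω
R_th = 6.136 kΩ

Final answer: V_th = 8.859 V, R_th = 6.136 kΩ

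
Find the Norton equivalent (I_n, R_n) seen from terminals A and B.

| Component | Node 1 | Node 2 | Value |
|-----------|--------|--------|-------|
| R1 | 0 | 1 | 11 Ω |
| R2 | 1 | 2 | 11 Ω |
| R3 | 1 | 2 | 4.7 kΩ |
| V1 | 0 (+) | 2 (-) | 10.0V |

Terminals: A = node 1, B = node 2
Find the Thévenin equivalent first; then I_n = V_th/R_th and R_n = R_th.
Step 1 — V_th is the open-circuit voltage V_A - V_B (nothing connected across the terminals).
Nodal analysis, taking node 2 as the 0 V reference.
Source V1 fixes V_0 = 10 V.
KCL at each unknown node (sum of currents leaving = 0; resistances in Ω):
  Node 1: (V_1 - 10)/11 + (V_1 - 0)/11 + (V_1 - 0)/4700 = 0
Collecting terms: 0.182 × V_1 = 0.9091  =>  V_1 = 4.994 V
V_th = V_1 - V_2 = 4.994 - 0 = 4.994 V
Step 2 — R_th: zero the source — replace V1 by a short circuit (node 2 merges into node 0) — and find the resistance seen between A (node 1) and B (node 0).
Reduce the network between node 1 (A) and node 0 (B) by series/parallel combination:
  Rp1 = R1 ‖ R2 ‖ R3 (parallel, all between nodes 0 and 1) = 1/(1/11 + 1/11 + 1/4700) = 5.494 Ω
R_th = 5.494 Ω
I_n = V_th/R_th = 4.994/5.494 = 0.9091 A, and R_n = R_th = 5.494 Ω

Final answer: I_n = 0.9091 A, R_n = 5.494 Ω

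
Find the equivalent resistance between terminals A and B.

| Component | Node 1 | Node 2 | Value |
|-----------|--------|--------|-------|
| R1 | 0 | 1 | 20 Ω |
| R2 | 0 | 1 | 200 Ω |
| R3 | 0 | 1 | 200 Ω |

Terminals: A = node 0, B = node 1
Reduce the network between node 0 (A) and node 1 (B) by series/parallel combination:
  Rp1 = R1 ‖ R2 ‖ R3 (parallel, all between nodes 0 and 1) = 1/(1/20 + 1/200 + 1/200) = 16.67 Ω
R_eq = 16.67 Ω

Final answer: 16.67 Ω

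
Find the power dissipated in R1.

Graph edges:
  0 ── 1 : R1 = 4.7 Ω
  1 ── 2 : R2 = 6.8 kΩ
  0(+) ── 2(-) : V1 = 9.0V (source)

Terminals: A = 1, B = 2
Nodal analysis, taking node 2 as the 0 V reference.
Source V1 fixes V_0 = 9 V.
KCL at each unknown node (sum of currents leaving = 0; resistances in Ω):
  Node 1: (V_1 - 9)/4.7 + (V_1 - 0)/6800 = 0
Collecting terms: 0.2129 × V_1 = 1.915  =>  V_1 = 8.994 V
I_R1 = (V_0 - V_1)/R1 = (9 - 8.994)/4.7 = 0.001323 A
P_R1 = I_R1² × R1 = (0.001323)² × 4.7 = 0.000008222 W

Final answer: 8.222e-06 W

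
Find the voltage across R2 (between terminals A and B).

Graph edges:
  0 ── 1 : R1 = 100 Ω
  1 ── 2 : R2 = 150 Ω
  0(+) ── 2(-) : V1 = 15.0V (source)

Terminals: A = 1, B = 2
R1 and R2 are in series across V1 (node 0 → node 1 → node 2), and the output A–B is taken across R2, so this is a voltage divider.
Series current: I = V1/(R1 + R2) = 15/(100 + 150) = 15/250 = 0.06 A
V_R2 = I × R2 = V1 × R2/(R1 + R2) = 15 × 150/250 = 9 V

Final answer: 9 V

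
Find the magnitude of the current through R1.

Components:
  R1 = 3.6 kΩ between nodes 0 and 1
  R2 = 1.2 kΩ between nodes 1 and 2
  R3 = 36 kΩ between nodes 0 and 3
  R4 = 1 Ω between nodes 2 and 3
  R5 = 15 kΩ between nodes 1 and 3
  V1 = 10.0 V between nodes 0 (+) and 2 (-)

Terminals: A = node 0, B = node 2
Nodal analysis, taking node 2 as the 0 V reference.
Source V1 fixes V_0 = 10 V.
KCL at each unknown node (sum of currents leaving = 0; resistances in Ω):
  Node 1: (V_1 - 10)/3600 + (V_1 - 0)/1200 + (V_1 - V_3)/15000 = 0
  Node 3: (V_3 - 10)/36000 + (V_3 - 0)/1 + (V_3 - V_1)/15000 = 0
Collecting terms (coefficients in siemens):
  0.001178·V_1 - 0.00006667·V_3 = 0.002778
  1·V_3 - 0.00006667·V_1 = 0.0002778
Determinant D = (0.001178)(1) - (-0.00006667)(-0.00006667) = 0.001178
V_1 = [(0.002778)(1) - (-0.00006667)(0.0002778)]/D = 2.359 V
V_3 = [(0.001178)(0.0002778) - (0.002778)(-0.00006667)]/D = 0.000435 V
I_R1 = (V_0 - V_1)/R1 = (10 - 2.359)/3600 = 0.002123 A
|I_R1| = 0.002123 A

Final answer: |I_R1| = 0.002123 A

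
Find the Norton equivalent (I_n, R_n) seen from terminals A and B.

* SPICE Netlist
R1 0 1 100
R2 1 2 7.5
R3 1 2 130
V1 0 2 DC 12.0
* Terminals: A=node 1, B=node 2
Find the Thévenin equivalent first; then I_n = V_th/R_th and R_n = R_th.
Step 1 — V_th is the open-circuit voltage V_A - V_B (nothing connected across the terminals).
Nodal analysis, taking node 2 as the 0 V reference.
Source V1 fixes V_0 = 12 V.
KCL at each unknown node (sum of currents leaving = 0; resistances in Ω):
  Node 1: (V_1 - 12)/100 + (V_1 - 0)/7.5 + (V_1 - 0)/130 = 0
Collecting terms: 0.151 × V_1 = 0.12  =>  V_1 = 0.7946 V
V_th = V_1 - V_2 = 0.7946 - 0 = 0.7946 V
Step 2 — R_th: zero the source — replace V1 by a short circuit (node 2 merges into node 0) — and find the resistance seen between A (node 1) and B (node 0).
Reduce the network between node 1 (A) and node 0 (B) by series/parallel combination:
  Rp1 = R1 ‖ R2 ‖ R3 (parallel, all between nodes 0 and 1) = 1/(1/100 + 1/7.5 + 1/130) = 6.621 Ω
R_th = 6.621 Ω
I_n = V_th/R_th = 0.7946/6.621 = 0.12 A, and R_n = R_th = 6.621 Ω

Final answer: I_n = 0.12 A, R_n = 6.621 Ω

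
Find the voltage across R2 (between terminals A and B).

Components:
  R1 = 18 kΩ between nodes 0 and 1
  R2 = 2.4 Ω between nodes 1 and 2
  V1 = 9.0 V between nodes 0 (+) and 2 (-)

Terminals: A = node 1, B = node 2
R1 and R2 are in series across V1 (node 0 → node 1 → node 2), and the output A–B is taken across R2, so this is a voltage divider.
Series current: I = V1/(R1 + R2) = 9/(18000 + 2.4) = 9/18000 = 0.0004999 A
V_R2 = I × R2 = V1 × R2/(R1 + R2) = 9 × 2.4/18000 = 0.0012 V

Final answer: 0.0012 V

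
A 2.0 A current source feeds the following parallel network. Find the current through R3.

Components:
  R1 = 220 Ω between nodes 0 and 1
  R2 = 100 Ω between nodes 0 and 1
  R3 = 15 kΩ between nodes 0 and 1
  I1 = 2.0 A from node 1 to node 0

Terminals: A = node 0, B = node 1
All resistors sit directly between nodes 0 and 1, so they are in parallel and share one voltage V; the full source current 2 A splits among them.
1/R_par = 1/220 + 1/100 + 1/15000 = 0.01461 S  =>  R_par = 68.44 Ω
V = I × R_par = 2 × 68.44 = 136.9 V
I_R3 = V/R3 = 136.9/15000 = 0.009125 A

Final answer: 0.009125 A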